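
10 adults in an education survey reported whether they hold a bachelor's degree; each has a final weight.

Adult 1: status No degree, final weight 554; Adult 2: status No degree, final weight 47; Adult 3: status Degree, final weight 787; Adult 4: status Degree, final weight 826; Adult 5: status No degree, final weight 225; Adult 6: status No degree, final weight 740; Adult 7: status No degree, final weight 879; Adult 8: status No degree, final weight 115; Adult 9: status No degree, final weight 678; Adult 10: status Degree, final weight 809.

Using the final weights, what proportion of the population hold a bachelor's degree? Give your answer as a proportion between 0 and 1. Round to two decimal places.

Sum of weights for 'Degree' = 787 + 826 + 809 = 2422
Total weight = 5660
Weighted proportion = 2422 / 5660 = 0.42791519

0.43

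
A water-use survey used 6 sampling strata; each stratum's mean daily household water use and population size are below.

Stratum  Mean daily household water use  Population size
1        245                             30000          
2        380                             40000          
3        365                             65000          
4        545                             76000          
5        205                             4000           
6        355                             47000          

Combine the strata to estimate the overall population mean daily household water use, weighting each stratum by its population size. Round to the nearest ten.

400

Σ Nₕ·x̄ₕ = 245×30000 + 380×40000 + 365×65000 + 545×76000 + 205×4000 + 355×47000
  = 7350000 + 15200000 + 23725000 + 41420000 + 820000 + 16685000 = 105200000
Σ Nₕ = 30000 + 40000 + 65000 + 76000 + 4000 + 47000 = 262000
Overall mean = 105200000 / 262000 = 401.52672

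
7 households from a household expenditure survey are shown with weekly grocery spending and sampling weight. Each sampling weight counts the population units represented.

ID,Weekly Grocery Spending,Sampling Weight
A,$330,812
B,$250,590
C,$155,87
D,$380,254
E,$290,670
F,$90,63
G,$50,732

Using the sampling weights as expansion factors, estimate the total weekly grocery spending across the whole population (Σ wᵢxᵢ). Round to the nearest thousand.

Weighted total = 330×812 + 250×590 + 155×87 + 380×254 + 290×670 + 90×63 + 50×732
  = 267960 + 147500 + 13485 + 96520 + 194300 + 5670 + 36600 = 762035

762000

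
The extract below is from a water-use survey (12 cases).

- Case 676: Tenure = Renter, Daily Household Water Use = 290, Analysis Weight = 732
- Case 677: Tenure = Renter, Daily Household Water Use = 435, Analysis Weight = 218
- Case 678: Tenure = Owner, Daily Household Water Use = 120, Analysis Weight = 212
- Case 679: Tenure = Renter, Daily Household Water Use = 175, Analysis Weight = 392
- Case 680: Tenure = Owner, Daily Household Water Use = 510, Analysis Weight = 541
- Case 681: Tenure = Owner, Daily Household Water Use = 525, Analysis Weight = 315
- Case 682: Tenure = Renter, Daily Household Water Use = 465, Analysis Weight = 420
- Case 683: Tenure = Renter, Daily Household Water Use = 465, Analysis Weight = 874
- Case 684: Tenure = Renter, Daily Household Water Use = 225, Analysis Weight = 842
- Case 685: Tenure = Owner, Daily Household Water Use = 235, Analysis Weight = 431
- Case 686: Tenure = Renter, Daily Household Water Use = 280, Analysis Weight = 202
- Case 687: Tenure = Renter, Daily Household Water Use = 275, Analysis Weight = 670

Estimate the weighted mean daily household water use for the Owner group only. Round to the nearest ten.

380

Owner rows: 678, 680, 681, 685
Weighted sum = 120×212 + 510×541 + 525×315 + 235×431
  = 25440 + 275910 + 165375 + 101285 = 568010
Sum of weights = 1499
Weighted mean = 568010 / 1499 = 378.92595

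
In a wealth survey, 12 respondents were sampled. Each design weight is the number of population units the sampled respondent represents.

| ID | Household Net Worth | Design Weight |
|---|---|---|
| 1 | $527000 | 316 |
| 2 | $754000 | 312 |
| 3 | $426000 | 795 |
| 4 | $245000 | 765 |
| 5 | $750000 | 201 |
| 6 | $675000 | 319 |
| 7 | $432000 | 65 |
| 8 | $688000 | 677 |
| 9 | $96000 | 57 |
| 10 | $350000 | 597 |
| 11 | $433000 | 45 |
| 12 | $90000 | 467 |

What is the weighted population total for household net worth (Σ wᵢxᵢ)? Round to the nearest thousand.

2063743000

Weighted total = 527000×316 + 754000×312 + 426000×795 + 245000×765 + 750000×201 + 675000×319 + 432000×65 + 688000×677 + 96000×57 + 350000×597 + 433000×45 + 90000×467
  = 2063743000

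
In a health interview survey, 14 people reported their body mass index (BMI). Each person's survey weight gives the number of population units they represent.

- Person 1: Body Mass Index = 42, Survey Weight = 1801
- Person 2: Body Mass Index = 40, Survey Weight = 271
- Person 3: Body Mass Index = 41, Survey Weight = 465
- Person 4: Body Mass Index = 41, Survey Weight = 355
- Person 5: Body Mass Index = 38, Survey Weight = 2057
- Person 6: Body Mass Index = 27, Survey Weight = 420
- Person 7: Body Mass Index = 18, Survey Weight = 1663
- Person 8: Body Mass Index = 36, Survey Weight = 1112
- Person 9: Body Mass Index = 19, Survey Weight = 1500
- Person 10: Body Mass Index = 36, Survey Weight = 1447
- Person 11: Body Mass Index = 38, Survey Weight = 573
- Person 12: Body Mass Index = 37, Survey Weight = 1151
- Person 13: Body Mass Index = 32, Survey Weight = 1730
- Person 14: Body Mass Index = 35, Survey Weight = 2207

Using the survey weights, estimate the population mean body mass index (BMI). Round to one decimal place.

Weighted sum = 557132
Sum of weights = 16752
Weighted mean = 557132 / 16752 = 33.257641

33.3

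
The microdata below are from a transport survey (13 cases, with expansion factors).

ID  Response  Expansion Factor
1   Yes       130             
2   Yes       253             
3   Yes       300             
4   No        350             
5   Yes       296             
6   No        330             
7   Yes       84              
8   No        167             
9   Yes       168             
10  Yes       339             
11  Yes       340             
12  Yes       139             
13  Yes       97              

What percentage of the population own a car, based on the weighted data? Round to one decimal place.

71.7

Sum of weights for 'Yes' = 130 + 253 + 300 + 296 + 84 + 168 + 339 + 340 + 139 + 97 = 2146
Total weight = 2993
Weighted proportion = 2146 / 2993 = 0.71700635 → 71.700635%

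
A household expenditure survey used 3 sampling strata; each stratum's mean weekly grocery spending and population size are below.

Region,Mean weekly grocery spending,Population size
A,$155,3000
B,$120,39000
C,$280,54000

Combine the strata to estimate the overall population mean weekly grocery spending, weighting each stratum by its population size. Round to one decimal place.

Σ Nₕ·x̄ₕ = 155×3000 + 120×39000 + 280×54000
  = 20265000
Σ Nₕ = 96000
Overall mean = 20265000 / 96000 = 211.09375

211.1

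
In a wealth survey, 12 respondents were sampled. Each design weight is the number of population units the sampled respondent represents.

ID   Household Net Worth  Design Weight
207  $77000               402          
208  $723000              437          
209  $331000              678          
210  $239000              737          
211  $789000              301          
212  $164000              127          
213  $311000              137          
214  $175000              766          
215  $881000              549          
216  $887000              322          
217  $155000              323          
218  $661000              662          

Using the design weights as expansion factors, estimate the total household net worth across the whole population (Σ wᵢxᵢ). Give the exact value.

Weighted total = 77000×402 + 723000×437 + 331000×678 + 239000×737 + 789000×301 + 164000×127 + 311000×137 + 175000×766 + 881000×549 + 887000×322 + 155000×323 + 661000×662
  = 2439370000

2439370000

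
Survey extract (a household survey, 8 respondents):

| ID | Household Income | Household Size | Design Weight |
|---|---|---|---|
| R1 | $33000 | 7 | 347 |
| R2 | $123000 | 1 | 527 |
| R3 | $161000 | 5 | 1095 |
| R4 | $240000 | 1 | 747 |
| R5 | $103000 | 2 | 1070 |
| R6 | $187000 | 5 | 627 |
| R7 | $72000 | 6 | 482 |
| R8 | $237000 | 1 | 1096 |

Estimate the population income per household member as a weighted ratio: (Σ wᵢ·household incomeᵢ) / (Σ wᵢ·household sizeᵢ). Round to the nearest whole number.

Σ wᵢ·y = 33000×347 + 123000×527 + 161000×1095 + 240000×747 + 103000×1070 + 187000×627 + 72000×482 + 237000×1096
  = 11451000 + 64821000 + 176295000 + 179280000 + 110210000 + 117249000 + 34704000 + 259752000 = 953762000
Σ wᵢ·x = 7×347 + 1×527 + 5×1095 + 1×747 + 2×1070 + 5×627 + 6×482 + 1×1096
  = 2429 + 527 + 5475 + 747 + 2140 + 3135 + 2892 + 1096 = 18441
Ratio = 953762000 / 18441 = 51719.646

51720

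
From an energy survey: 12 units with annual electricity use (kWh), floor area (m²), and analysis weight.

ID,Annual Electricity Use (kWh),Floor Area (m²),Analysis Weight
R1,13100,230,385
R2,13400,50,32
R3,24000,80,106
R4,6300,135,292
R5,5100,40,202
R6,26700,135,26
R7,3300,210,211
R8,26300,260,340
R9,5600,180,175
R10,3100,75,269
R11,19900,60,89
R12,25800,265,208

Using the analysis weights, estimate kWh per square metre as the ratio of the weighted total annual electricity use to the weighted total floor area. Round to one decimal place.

Σ wᵢ·y = 13100×385 + 13400×32 + 24000×106 + 6300×292 + 5100×202 + 26700×26 + 3300×211 + 26300×340 + 5600×175 + 3100×269 + 19900×89 + 25800×208
  = 30170000
Σ wᵢ·x = 230×385 + 50×32 + 80×106 + 135×292 + 40×202 + 135×26 + 210×211 + 260×340 + 180×175 + 75×269 + 60×89 + 265×208
  = 394485
Ratio = 30170000 / 394485 = 76.479461

76.5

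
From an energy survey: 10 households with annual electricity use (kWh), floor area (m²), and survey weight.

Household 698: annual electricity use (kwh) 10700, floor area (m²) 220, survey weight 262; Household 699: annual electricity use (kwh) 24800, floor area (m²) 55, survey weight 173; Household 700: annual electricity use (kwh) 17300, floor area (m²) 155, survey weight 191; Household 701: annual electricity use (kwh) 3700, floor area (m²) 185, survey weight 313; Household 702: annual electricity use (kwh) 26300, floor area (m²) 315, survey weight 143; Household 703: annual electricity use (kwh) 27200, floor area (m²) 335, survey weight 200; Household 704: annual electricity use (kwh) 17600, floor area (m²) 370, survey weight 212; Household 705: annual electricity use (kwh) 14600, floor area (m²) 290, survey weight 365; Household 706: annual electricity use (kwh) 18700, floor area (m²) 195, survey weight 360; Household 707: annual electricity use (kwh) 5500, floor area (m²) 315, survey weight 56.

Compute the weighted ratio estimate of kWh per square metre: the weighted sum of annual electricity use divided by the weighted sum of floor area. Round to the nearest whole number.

Σ wᵢ·y = 10700×262 + 24800×173 + 17300×191 + 3700×313 + 26300×143 + 27200×200 + 17600×212 + 14600×365 + 18700×360 + 5500×56
  = 36857300
Σ wᵢ·x = 220×262 + 55×173 + 155×191 + 185×313 + 315×143 + 335×200 + 370×212 + 290×365 + 195×360 + 315×56
  = 57640 + 9515 + 29605 + 57905 + 45045 + 67000 + 78440 + 105850 + 70200 + 17640 = 538840
Ratio = 36857300 / 538840 = 68.401195

68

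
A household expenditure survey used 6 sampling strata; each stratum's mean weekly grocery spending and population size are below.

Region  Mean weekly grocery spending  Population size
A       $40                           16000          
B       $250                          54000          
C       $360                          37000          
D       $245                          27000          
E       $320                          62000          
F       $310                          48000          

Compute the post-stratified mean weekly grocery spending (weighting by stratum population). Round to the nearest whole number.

282

Σ Nₕ·x̄ₕ = 40×16000 + 250×54000 + 360×37000 + 245×27000 + 320×62000 + 310×48000
  = 68795000
Σ Nₕ = 16000 + 54000 + 37000 + 27000 + 62000 + 48000 = 244000
Overall mean = 68795000 / 244000 = 281.94672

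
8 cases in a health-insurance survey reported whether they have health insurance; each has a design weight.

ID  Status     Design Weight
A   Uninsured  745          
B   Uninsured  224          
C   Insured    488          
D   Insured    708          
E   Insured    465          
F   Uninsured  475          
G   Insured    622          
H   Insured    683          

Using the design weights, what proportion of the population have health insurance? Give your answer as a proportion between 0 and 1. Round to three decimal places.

Sum of weights for 'Insured' = 488 + 708 + 465 + 622 + 683 = 2966
Total weight = 4410
Weighted proportion = 2966 / 4410 = 0.67256236

0.673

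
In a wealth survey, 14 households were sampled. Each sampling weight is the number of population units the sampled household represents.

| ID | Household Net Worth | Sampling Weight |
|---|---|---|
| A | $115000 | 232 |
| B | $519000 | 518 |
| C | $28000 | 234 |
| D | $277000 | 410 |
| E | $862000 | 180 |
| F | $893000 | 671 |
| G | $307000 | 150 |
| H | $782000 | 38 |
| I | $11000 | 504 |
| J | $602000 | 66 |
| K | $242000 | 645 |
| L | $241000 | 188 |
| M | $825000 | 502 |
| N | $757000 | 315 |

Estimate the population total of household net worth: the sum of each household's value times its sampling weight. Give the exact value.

2145052000

Weighted total = 2145052000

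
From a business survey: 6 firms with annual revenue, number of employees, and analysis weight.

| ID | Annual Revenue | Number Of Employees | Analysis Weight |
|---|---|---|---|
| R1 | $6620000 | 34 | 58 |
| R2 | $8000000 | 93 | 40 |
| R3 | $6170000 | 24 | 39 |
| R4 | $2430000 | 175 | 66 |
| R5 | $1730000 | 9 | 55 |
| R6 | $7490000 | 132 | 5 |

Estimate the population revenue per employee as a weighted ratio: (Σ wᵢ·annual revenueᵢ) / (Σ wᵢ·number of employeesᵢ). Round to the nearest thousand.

64000

Σ wᵢ·y = 6620000×58 + 8000000×40 + 6170000×39 + 2430000×66 + 1730000×55 + 7490000×5
  = 383960000 + 320000000 + 240630000 + 160380000 + 95150000 + 37450000 = 1237570000
Σ wᵢ·x = 34×58 + 93×40 + 24×39 + 175×66 + 9×55 + 132×5
  = 1972 + 3720 + 936 + 11550 + 495 + 660 = 19333
Ratio = 1237570000 / 19333 = 64013.345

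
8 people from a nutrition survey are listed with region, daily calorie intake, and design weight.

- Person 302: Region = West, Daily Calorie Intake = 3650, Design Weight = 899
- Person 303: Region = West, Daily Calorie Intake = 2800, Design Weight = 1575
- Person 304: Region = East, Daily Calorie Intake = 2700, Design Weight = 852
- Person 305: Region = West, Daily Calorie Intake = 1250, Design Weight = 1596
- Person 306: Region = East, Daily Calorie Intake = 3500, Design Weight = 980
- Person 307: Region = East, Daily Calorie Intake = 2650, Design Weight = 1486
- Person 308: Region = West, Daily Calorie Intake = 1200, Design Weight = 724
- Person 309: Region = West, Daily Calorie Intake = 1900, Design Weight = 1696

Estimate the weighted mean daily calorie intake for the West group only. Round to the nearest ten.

West rows: 302, 303, 305, 308, 309
Weighted sum = 13777550
Sum of weights = 899 + 1575 + 1596 + 724 + 1696 = 6490
Weighted mean = 13777550 / 6490 = 2122.8891

2120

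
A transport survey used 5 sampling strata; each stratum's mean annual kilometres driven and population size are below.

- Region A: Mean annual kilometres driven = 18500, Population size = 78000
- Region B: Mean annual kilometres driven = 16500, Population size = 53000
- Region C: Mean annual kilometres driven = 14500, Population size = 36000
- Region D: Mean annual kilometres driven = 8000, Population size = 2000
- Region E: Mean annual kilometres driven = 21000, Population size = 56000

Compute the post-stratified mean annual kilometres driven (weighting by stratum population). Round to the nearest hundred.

17900

Σ Nₕ·x̄ₕ = 4031500000
Σ Nₕ = 225000
Overall mean = 4031500000 / 225000 = 17917.778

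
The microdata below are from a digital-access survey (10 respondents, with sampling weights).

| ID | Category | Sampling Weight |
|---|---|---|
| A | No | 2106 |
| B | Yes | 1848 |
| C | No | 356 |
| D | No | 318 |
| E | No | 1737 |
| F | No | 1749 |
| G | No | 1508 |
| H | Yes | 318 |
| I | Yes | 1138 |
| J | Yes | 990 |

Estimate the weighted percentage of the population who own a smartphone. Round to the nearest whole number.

36

Sum of weights for 'Yes' = 1848 + 318 + 1138 + 990 = 4294
Total weight = 2106 + 1848 + 356 + 318 + 1737 + 1749 + 1508 + 318 + 1138 + 990 = 12068
Weighted proportion = 4294 / 12068 = 0.35581704 → 35.581704%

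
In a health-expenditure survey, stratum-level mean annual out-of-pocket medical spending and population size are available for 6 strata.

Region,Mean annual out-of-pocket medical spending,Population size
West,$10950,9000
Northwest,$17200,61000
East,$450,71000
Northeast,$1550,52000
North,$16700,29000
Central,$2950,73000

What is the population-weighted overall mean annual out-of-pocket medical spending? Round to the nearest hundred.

6600

Σ Nₕ·x̄ₕ = 10950×9000 + 17200×61000 + 450×71000 + 1550×52000 + 16700×29000 + 2950×73000
  = 98550000 + 1049200000 + 31950000 + 80600000 + 484300000 + 215350000 = 1959950000
Σ Nₕ = 295000
Overall mean = 1959950000 / 295000 = 6643.8983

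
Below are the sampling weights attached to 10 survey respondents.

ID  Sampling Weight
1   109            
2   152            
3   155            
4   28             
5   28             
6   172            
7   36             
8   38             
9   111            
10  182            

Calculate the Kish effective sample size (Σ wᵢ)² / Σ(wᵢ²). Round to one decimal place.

Σ wᵢ = 109 + 152 + 155 + 28 + 28 + 172 + 36 + 38 + 111 + 182 = 1011
Σ wᵢ² = 11881 + 23104 + 24025 + 784 + 784 + 29584 + 1296 + 1444 + 12321 + 33124 = 138347
n_eff = 1011² / 138347 = 1022121 / 138347 = 7.3880966

7.4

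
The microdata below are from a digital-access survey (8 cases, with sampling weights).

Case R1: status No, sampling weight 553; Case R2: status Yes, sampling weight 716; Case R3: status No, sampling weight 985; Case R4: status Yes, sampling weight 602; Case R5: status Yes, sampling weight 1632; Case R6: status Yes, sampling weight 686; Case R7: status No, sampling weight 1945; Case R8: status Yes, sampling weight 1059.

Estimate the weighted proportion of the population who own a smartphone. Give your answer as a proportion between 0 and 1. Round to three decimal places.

0.574

Sum of weights for 'Yes' = 716 + 602 + 1632 + 686 + 1059 = 4695
Total weight = 8178
Weighted proportion = 4695 / 8178 = 0.57410125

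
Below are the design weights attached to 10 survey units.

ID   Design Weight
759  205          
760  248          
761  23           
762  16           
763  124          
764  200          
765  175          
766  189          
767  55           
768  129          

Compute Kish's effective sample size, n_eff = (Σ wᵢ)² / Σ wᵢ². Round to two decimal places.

7.57

Σ wᵢ = 205 + 248 + 23 + 16 + 124 + 200 + 175 + 189 + 55 + 129 = 1364
Σ wᵢ² = 42025 + 61504 + 529 + 256 + 15376 + 40000 + 30625 + 35721 + 3025 + 16641 = 245702
n_eff = 1364² / 245702 = 1860496 / 245702 = 7.5721647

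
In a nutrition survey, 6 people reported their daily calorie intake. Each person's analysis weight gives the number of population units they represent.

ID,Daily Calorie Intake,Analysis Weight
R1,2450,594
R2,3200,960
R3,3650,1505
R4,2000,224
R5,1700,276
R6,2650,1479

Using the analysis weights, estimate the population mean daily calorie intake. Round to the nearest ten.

Weighted sum = 14857100
Sum of weights = 594 + 960 + 1505 + 224 + 276 + 1479 = 5038
Weighted mean = 14857100 / 5038 = 2949.0075

2950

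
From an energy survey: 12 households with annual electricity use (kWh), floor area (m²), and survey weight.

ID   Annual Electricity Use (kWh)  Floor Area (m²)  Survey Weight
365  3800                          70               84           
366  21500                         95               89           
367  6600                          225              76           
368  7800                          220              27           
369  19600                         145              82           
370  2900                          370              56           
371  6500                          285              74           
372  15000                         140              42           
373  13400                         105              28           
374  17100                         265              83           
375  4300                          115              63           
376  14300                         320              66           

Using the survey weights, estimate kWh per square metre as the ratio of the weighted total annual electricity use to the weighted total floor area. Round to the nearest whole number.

59

Σ wᵢ·y = 8834700
Σ wᵢ·x = 70×84 + 95×89 + 225×76 + 220×27 + 145×82 + 370×56 + 285×74 + 140×42 + 105×28 + 265×83 + 115×63 + 320×66
  = 5880 + 8455 + 17100 + 5940 + 11890 + 20720 + 21090 + 5880 + 2940 + 21995 + 7245 + 21120 = 150255
Ratio = 8834700 / 150255 = 58.798043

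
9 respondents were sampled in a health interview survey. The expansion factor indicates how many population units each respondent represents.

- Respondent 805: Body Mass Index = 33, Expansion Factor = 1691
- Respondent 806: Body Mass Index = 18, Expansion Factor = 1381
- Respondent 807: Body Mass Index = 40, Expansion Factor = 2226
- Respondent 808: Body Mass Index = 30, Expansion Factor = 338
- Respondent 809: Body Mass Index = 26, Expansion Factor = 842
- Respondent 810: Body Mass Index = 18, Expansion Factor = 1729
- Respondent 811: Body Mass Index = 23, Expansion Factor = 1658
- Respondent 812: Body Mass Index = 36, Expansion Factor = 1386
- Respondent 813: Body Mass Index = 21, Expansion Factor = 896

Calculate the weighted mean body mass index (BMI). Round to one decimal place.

28.0

Weighted sum = 339701
Sum of weights = 1691 + 1381 + 2226 + 338 + 842 + 1729 + 1658 + 1386 + 896 = 12147
Weighted mean = 339701 / 12147 = 27.965835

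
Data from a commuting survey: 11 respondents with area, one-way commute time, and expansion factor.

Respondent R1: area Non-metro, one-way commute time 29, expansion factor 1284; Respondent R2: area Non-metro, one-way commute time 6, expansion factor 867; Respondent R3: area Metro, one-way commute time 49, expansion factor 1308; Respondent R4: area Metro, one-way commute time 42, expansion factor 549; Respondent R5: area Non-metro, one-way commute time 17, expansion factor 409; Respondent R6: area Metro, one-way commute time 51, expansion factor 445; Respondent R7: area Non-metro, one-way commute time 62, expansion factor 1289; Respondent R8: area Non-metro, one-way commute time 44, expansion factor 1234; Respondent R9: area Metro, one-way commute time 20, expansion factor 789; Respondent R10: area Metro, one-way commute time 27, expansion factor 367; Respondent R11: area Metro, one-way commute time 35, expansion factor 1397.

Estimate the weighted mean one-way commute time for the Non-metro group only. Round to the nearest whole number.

36

Non-metro rows: R1, R2, R5, R7, R8
Weighted sum = 29×1284 + 6×867 + 17×409 + 62×1289 + 44×1234
  = 37236 + 5202 + 6953 + 79918 + 54296 = 183605
Sum of weights = 1284 + 867 + 409 + 1289 + 1234 = 5083
Weighted mean = 183605 / 5083 = 36.121385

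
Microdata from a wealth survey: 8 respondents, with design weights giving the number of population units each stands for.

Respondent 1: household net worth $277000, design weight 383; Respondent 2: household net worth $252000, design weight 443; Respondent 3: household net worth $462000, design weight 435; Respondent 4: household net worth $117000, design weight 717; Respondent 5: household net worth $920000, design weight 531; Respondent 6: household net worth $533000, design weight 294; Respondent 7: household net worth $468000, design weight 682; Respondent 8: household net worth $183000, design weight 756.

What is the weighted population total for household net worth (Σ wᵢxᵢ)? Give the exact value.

1605332000

Weighted total = 277000×383 + 252000×443 + 462000×435 + 117000×717 + 920000×531 + 533000×294 + 468000×682 + 183000×756
  = 1605332000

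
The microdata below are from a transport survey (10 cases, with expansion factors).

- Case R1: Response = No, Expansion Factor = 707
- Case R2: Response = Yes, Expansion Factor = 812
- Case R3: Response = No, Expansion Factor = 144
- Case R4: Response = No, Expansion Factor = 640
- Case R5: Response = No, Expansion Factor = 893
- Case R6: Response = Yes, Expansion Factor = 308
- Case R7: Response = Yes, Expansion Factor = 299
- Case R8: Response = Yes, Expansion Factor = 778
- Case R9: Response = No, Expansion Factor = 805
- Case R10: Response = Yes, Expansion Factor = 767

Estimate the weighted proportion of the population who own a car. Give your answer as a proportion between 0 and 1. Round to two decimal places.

0.48

Sum of weights for 'Yes' = 812 + 308 + 299 + 778 + 767 = 2964
Total weight = 707 + 812 + 144 + 640 + 893 + 308 + 299 + 778 + 805 + 767 = 6153
Weighted proportion = 2964 / 6153 = 0.48171624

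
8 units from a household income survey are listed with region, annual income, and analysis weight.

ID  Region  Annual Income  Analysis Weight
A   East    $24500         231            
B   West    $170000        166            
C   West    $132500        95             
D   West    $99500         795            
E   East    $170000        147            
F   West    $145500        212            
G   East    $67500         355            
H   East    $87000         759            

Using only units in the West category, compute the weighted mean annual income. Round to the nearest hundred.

118900

West rows: B, C, D, F
Weighted sum = 170000×166 + 132500×95 + 99500×795 + 145500×212
  = 28220000 + 12587500 + 79102500 + 30846000 = 150756000
Sum of weights = 166 + 95 + 795 + 212 = 1268
Weighted mean = 150756000 / 1268 = 118892.74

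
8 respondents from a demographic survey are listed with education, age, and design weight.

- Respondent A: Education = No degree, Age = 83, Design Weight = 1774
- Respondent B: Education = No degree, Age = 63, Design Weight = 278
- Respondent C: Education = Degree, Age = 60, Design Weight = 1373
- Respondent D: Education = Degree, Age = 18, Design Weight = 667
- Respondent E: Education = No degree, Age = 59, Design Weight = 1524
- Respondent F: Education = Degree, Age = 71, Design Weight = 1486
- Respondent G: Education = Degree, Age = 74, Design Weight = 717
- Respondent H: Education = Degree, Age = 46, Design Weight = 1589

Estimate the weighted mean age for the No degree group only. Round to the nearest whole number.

No degree rows: A, B, E
Weighted sum = 83×1774 + 63×278 + 59×1524
  = 147242 + 17514 + 89916 = 254672
Sum of weights = 1774 + 278 + 1524 = 3576
Weighted mean = 254672 / 3576 = 71.217002

71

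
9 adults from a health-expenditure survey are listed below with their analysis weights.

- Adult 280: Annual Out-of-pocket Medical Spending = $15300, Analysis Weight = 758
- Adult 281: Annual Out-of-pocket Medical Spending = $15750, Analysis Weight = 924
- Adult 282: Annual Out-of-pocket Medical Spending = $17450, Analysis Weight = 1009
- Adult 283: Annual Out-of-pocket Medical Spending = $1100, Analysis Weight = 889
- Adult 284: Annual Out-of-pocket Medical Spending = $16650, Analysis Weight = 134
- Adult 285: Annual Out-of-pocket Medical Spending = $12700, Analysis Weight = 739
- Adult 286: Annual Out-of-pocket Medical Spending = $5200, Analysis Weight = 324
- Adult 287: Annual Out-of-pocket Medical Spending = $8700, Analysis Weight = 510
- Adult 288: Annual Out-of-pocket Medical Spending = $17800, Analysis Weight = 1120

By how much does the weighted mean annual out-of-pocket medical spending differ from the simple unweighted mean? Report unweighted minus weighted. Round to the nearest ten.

Unweighted sum = 15300 + 15750 + 17450 + 1100 + 16650 + 12700 + 5200 + 8700 + 17800 = 110650
Unweighted mean = 110650 / 9 = 12294.444
Weighted sum = 15300×758 + 15750×924 + 17450×1009 + 1100×889 + 16650×134 + 12700×739 + 5200×324 + 8700×510 + 17800×1120
  = 11597400 + 14553000 + 17607050 + 977900 + 2231100 + 9385300 + 1684800 + 4437000 + 19936000 = 82409550
Sum of weights = 758 + 924 + 1009 + 889 + 134 + 739 + 324 + 510 + 1120 = 6407
Weighted mean = 82409550 / 6407 = 12862.424
Difference (unweighted minus weighted) = -567.97947

-570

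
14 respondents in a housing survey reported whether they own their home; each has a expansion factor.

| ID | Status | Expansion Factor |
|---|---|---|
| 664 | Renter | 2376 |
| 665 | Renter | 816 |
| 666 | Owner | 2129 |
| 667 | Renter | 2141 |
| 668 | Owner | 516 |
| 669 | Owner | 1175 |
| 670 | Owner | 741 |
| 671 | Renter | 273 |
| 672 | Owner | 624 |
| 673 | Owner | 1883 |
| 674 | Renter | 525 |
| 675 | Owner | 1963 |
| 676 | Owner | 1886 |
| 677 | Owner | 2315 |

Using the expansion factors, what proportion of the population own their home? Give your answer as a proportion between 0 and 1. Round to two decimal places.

0.68

Sum of weights for 'Owner' = 2129 + 516 + 1175 + 741 + 624 + 1883 + 1963 + 1886 + 2315 = 13232
Total weight = 19363
Weighted proportion = 13232 / 19363 = 0.68336518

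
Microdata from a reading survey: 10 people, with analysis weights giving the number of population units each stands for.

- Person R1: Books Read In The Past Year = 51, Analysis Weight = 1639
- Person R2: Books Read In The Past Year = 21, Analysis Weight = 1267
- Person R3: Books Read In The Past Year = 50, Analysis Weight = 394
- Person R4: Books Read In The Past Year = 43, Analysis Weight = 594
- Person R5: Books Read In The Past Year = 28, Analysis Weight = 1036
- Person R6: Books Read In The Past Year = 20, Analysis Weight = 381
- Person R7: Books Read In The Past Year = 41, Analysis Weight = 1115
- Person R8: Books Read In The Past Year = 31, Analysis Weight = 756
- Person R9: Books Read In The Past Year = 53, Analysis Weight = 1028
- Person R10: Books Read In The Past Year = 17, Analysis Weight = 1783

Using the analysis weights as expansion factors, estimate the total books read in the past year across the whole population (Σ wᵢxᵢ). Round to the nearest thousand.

Weighted total = 51×1639 + 21×1267 + 50×394 + 43×594 + 28×1036 + 20×381 + 41×1115 + 31×756 + 53×1028 + 17×1783
  = 83589 + 26607 + 19700 + 25542 + 29008 + 7620 + 45715 + 23436 + 54484 + 30311 = 346012

346000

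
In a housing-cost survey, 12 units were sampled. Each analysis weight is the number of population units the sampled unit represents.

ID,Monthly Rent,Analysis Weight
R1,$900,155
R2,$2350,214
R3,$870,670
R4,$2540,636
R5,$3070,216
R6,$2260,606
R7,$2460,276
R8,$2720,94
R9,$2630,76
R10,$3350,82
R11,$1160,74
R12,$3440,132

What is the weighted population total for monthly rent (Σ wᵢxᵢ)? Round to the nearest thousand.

6823000

Weighted total = 900×155 + 2350×214 + 870×670 + 2540×636 + 3070×216 + 2260×606 + 2460×276 + 2720×94 + 2630×76 + 3350×82 + 1160×74 + 3440×132
  = 139500 + 502900 + 582900 + 1615440 + 663120 + 1369560 + 678960 + 255680 + 199880 + 274700 + 85840 + 454080 = 6822560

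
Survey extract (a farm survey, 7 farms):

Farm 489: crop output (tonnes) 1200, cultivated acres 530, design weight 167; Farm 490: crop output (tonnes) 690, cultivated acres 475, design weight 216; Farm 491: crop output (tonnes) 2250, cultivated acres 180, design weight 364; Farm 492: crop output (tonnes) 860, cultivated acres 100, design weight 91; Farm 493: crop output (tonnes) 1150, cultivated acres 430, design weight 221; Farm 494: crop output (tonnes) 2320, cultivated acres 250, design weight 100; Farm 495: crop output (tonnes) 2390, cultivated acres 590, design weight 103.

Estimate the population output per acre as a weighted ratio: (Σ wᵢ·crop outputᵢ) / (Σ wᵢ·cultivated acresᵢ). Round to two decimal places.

4.43

Σ wᵢ·y = 1979020
Σ wᵢ·x = 530×167 + 475×216 + 180×364 + 100×91 + 430×221 + 250×100 + 590×103
  = 446530
Ratio = 1979020 / 446530 = 4.4319979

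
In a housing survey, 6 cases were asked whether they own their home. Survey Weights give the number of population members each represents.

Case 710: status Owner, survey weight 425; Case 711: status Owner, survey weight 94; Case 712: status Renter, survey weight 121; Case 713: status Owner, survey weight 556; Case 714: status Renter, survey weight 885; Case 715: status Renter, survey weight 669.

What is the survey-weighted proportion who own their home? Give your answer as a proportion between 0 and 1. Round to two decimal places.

0.39

Sum of weights for 'Owner' = 425 + 94 + 556 = 1075
Total weight = 425 + 94 + 121 + 556 + 885 + 669 = 2750
Weighted proportion = 1075 / 2750 = 0.39090909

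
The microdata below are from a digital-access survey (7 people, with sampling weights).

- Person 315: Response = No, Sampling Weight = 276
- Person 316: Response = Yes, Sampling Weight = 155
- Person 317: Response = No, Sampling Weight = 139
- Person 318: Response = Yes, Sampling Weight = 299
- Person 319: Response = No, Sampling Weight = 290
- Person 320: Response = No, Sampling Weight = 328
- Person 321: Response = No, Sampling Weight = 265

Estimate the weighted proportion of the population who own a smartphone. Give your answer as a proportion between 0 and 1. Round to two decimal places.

0.26

Sum of weights for 'Yes' = 155 + 299 = 454
Total weight = 1752
Weighted proportion = 454 / 1752 = 0.25913242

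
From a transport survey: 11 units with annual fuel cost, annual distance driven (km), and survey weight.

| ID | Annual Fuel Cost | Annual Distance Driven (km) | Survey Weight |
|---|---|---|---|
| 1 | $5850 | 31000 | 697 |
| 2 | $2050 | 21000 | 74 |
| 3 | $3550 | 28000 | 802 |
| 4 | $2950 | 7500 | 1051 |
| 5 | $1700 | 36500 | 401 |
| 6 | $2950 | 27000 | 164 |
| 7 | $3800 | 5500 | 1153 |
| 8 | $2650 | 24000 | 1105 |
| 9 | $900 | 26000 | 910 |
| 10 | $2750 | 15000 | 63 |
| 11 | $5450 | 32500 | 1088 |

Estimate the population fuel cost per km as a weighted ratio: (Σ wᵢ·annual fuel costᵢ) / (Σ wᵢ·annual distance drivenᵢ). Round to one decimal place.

Σ wᵢ·y = 5850×697 + 2050×74 + 3550×802 + 2950×1051 + 1700×401 + 2950×164 + 3800×1153 + 2650×1105 + 900×910 + 2750×63 + 5450×1088
  = 4077450 + 151700 + 2847100 + 3100450 + 681700 + 483800 + 4381400 + 2928250 + 819000 + 173250 + 5929600 = 25573700
Σ wᵢ·x = 165390500
Ratio = 25573700 / 165390500 = 0.15462617

0.2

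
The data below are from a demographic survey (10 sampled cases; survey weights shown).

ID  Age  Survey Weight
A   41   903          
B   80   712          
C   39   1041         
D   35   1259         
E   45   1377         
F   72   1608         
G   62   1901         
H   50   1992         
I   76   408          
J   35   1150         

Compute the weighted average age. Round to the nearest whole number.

52

Weighted sum = 41×903 + 80×712 + 39×1041 + 35×1259 + 45×1377 + 72×1608 + 62×1901 + 50×1992 + 76×408 + 35×1150
  = 37023 + 56960 + 40599 + 44065 + 61965 + 115776 + 117862 + 99600 + 31008 + 40250 = 645108
Sum of weights = 903 + 712 + 1041 + 1259 + 1377 + 1608 + 1901 + 1992 + 408 + 1150 = 12351
Weighted mean = 645108 / 12351 = 52.231236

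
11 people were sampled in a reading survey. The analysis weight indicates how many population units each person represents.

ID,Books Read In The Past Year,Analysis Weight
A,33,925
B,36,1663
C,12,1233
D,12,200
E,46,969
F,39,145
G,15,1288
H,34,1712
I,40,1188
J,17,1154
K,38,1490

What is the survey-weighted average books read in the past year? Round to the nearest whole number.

30

Weighted sum = 359104
Sum of weights = 11967
Weighted mean = 359104 / 11967 = 30.007855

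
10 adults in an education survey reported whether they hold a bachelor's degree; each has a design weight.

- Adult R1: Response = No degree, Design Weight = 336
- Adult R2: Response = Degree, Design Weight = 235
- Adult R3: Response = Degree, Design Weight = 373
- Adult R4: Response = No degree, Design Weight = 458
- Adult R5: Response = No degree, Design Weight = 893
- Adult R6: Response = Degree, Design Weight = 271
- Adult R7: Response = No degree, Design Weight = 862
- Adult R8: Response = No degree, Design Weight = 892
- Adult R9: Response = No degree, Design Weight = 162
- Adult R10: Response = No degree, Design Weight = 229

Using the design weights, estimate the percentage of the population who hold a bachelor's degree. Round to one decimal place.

18.7

Sum of weights for 'Degree' = 235 + 373 + 271 = 879
Total weight = 336 + 235 + 373 + 458 + 893 + 271 + 862 + 892 + 162 + 229 = 4711
Weighted proportion = 879 / 4711 = 0.18658459 → 18.658459%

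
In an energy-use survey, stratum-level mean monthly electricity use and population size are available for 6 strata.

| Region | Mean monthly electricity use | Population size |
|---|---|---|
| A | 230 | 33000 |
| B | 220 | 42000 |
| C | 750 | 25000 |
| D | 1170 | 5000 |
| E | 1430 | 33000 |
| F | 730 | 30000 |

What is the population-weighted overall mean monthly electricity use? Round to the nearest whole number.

658

Σ Nₕ·x̄ₕ = 230×33000 + 220×42000 + 750×25000 + 1170×5000 + 1430×33000 + 730×30000
  = 7590000 + 9240000 + 18750000 + 5850000 + 47190000 + 21900000 = 110520000
Σ Nₕ = 33000 + 42000 + 25000 + 5000 + 33000 + 30000 = 168000
Overall mean = 110520000 / 168000 = 657.85714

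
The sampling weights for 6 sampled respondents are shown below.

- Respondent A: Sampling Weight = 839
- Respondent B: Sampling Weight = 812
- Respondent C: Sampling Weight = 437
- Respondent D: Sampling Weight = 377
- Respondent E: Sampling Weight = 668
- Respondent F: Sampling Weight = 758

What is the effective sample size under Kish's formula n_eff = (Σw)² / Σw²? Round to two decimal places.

Σ wᵢ = 3891
Σ wᵢ² = 703921 + 659344 + 190969 + 142129 + 446224 + 574564 = 2717151
n_eff = 3891² / 2717151 = 15139881 / 2717151 = 5.5719689

5.57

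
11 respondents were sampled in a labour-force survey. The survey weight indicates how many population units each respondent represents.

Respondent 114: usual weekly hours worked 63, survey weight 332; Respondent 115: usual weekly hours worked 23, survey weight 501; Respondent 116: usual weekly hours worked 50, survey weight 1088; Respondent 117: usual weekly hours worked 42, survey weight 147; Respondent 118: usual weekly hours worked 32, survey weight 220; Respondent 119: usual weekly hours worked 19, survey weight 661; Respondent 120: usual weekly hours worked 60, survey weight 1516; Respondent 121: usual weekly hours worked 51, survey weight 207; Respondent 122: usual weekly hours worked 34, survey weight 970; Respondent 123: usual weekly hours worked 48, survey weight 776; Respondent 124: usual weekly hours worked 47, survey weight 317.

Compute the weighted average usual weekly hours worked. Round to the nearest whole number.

Weighted sum = 63×332 + 23×501 + 50×1088 + 42×147 + 32×220 + 19×661 + 60×1516 + 51×207 + 34×970 + 48×776 + 47×317
  = 20916 + 11523 + 54400 + 6174 + 7040 + 12559 + 90960 + 10557 + 32980 + 37248 + 14899 = 299256
Sum of weights = 332 + 501 + 1088 + 147 + 220 + 661 + 1516 + 207 + 970 + 776 + 317 = 6735
Weighted mean = 299256 / 6735 = 44.432962

44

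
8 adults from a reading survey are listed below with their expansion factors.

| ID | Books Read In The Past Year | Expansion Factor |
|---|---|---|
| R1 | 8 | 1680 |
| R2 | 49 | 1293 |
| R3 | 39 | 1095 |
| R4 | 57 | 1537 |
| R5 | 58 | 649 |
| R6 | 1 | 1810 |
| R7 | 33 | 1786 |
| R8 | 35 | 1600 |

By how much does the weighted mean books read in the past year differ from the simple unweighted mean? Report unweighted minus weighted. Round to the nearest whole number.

3

Unweighted sum = 8 + 49 + 39 + 57 + 58 + 1 + 33 + 35 = 280
Unweighted mean = 280 / 8 = 35
Weighted sum = 8×1680 + 49×1293 + 39×1095 + 57×1537 + 58×649 + 1×1810 + 33×1786 + 35×1600
  = 361501
Sum of weights = 11450
Weighted mean = 361501 / 11450 = 31.57214
Difference (unweighted minus weighted) = 3.4278603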